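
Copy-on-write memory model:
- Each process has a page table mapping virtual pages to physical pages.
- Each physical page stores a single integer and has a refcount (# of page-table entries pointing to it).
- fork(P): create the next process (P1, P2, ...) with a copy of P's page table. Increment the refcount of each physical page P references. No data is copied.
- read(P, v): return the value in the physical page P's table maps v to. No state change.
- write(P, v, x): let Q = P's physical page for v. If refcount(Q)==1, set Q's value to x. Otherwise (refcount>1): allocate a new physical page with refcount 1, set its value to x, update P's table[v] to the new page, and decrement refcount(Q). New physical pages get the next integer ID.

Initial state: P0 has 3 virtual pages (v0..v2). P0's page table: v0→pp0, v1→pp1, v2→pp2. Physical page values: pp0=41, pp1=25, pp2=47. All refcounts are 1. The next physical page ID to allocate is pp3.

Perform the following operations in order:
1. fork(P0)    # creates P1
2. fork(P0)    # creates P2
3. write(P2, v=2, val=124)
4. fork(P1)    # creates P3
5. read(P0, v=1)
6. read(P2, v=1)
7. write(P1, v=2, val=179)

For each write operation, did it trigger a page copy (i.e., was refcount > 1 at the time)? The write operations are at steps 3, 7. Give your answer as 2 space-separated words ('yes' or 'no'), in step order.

Op 1: fork(P0) -> P1. 3 ppages; refcounts: pp0:2 pp1:2 pp2:2
Op 2: fork(P0) -> P2. 3 ppages; refcounts: pp0:3 pp1:3 pp2:3
Op 3: write(P2, v2, 124). refcount(pp2)=3>1 -> COPY to pp3. 4 ppages; refcounts: pp0:3 pp1:3 pp2:2 pp3:1
Op 4: fork(P1) -> P3. 4 ppages; refcounts: pp0:4 pp1:4 pp2:3 pp3:1
Op 5: read(P0, v1) -> 25. No state change.
Op 6: read(P2, v1) -> 25. No state change.
Op 7: write(P1, v2, 179). refcount(pp2)=3>1 -> COPY to pp4. 5 ppages; refcounts: pp0:4 pp1:4 pp2:2 pp3:1 pp4:1

yes yes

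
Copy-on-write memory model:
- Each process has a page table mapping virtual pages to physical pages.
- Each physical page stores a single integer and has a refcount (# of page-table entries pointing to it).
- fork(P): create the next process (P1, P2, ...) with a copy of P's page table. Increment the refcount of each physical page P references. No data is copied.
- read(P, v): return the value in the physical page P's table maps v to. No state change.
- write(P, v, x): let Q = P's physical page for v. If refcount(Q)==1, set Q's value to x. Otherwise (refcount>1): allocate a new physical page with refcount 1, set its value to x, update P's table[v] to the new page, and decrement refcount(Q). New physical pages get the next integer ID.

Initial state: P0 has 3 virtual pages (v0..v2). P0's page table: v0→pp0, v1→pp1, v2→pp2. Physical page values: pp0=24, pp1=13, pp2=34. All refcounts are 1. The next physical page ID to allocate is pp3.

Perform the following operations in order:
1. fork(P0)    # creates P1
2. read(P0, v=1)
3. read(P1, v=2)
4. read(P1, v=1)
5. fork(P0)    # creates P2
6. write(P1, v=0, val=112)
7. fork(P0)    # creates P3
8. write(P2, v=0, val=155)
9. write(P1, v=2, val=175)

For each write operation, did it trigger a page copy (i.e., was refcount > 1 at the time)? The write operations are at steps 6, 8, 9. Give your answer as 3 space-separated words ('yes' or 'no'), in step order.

Op 1: fork(P0) -> P1. 3 ppages; refcounts: pp0:2 pp1:2 pp2:2
Op 2: read(P0, v1) -> 13. No state change.
Op 3: read(P1, v2) -> 34. No state change.
Op 4: read(P1, v1) -> 13. No state change.
Op 5: fork(P0) -> P2. 3 ppages; refcounts: pp0:3 pp1:3 pp2:3
Op 6: write(P1, v0, 112). refcount(pp0)=3>1 -> COPY to pp3. 4 ppages; refcounts: pp0:2 pp1:3 pp2:3 pp3:1
Op 7: fork(P0) -> P3. 4 ppages; refcounts: pp0:3 pp1:4 pp2:4 pp3:1
Op 8: write(P2, v0, 155). refcount(pp0)=3>1 -> COPY to pp4. 5 ppages; refcounts: pp0:2 pp1:4 pp2:4 pp3:1 pp4:1
Op 9: write(P1, v2, 175). refcount(pp2)=4>1 -> COPY to pp5. 6 ppages; refcounts: pp0:2 pp1:4 pp2:3 pp3:1 pp4:1 pp5:1

yes yes yes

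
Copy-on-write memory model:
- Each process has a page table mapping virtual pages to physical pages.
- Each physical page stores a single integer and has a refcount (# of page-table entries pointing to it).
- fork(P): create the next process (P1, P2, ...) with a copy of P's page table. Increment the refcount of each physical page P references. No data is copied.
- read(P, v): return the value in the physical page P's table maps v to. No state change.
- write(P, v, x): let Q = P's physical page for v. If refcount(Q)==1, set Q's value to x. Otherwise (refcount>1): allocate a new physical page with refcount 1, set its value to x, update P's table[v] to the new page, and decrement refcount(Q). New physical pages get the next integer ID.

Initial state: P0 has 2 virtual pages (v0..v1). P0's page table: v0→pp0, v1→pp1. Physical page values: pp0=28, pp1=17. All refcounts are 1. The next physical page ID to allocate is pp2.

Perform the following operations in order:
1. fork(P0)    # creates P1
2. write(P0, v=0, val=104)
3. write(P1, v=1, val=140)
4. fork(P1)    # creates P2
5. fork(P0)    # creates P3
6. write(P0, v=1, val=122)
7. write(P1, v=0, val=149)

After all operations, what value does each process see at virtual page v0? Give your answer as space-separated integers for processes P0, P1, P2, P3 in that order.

Answer: 104 149 28 104

Derivation:
Op 1: fork(P0) -> P1. 2 ppages; refcounts: pp0:2 pp1:2
Op 2: write(P0, v0, 104). refcount(pp0)=2>1 -> COPY to pp2. 3 ppages; refcounts: pp0:1 pp1:2 pp2:1
Op 3: write(P1, v1, 140). refcount(pp1)=2>1 -> COPY to pp3. 4 ppages; refcounts: pp0:1 pp1:1 pp2:1 pp3:1
Op 4: fork(P1) -> P2. 4 ppages; refcounts: pp0:2 pp1:1 pp2:1 pp3:2
Op 5: fork(P0) -> P3. 4 ppages; refcounts: pp0:2 pp1:2 pp2:2 pp3:2
Op 6: write(P0, v1, 122). refcount(pp1)=2>1 -> COPY to pp4. 5 ppages; refcounts: pp0:2 pp1:1 pp2:2 pp3:2 pp4:1
Op 7: write(P1, v0, 149). refcount(pp0)=2>1 -> COPY to pp5. 6 ppages; refcounts: pp0:1 pp1:1 pp2:2 pp3:2 pp4:1 pp5:1
P0: v0 -> pp2 = 104
P1: v0 -> pp5 = 149
P2: v0 -> pp0 = 28
P3: v0 -> pp2 = 104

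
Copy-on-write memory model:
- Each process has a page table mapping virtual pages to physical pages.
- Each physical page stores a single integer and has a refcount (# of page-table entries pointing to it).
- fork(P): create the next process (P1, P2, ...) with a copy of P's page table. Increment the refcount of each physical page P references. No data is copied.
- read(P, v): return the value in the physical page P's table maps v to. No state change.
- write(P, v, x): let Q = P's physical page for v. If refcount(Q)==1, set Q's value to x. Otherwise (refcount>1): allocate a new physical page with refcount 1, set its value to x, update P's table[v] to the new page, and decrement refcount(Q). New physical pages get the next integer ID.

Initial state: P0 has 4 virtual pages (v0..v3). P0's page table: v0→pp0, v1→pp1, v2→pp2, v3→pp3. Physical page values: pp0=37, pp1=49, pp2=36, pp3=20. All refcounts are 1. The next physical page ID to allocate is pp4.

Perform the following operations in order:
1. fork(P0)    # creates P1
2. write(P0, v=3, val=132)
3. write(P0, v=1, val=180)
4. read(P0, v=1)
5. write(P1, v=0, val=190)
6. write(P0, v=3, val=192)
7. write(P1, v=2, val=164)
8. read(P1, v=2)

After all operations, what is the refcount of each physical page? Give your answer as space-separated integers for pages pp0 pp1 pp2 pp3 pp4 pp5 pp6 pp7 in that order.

Op 1: fork(P0) -> P1. 4 ppages; refcounts: pp0:2 pp1:2 pp2:2 pp3:2
Op 2: write(P0, v3, 132). refcount(pp3)=2>1 -> COPY to pp4. 5 ppages; refcounts: pp0:2 pp1:2 pp2:2 pp3:1 pp4:1
Op 3: write(P0, v1, 180). refcount(pp1)=2>1 -> COPY to pp5. 6 ppages; refcounts: pp0:2 pp1:1 pp2:2 pp3:1 pp4:1 pp5:1
Op 4: read(P0, v1) -> 180. No state change.
Op 5: write(P1, v0, 190). refcount(pp0)=2>1 -> COPY to pp6. 7 ppages; refcounts: pp0:1 pp1:1 pp2:2 pp3:1 pp4:1 pp5:1 pp6:1
Op 6: write(P0, v3, 192). refcount(pp4)=1 -> write in place. 7 ppages; refcounts: pp0:1 pp1:1 pp2:2 pp3:1 pp4:1 pp5:1 pp6:1
Op 7: write(P1, v2, 164). refcount(pp2)=2>1 -> COPY to pp7. 8 ppages; refcounts: pp0:1 pp1:1 pp2:1 pp3:1 pp4:1 pp5:1 pp6:1 pp7:1
Op 8: read(P1, v2) -> 164. No state change.

Answer: 1 1 1 1 1 1 1 1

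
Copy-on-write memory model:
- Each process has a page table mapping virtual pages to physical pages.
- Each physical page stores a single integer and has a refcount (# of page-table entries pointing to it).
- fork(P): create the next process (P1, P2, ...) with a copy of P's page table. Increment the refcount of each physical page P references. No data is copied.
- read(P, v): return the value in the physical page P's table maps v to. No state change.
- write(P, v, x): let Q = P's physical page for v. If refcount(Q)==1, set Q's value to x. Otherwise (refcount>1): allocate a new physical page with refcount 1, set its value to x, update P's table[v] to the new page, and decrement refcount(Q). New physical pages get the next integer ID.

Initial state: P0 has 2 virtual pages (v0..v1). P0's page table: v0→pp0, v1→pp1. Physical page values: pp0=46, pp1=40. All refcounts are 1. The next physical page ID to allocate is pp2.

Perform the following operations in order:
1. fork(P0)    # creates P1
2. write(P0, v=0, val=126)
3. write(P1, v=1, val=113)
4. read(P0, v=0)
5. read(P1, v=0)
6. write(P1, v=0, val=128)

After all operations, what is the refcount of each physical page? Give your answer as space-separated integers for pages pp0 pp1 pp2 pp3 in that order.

Op 1: fork(P0) -> P1. 2 ppages; refcounts: pp0:2 pp1:2
Op 2: write(P0, v0, 126). refcount(pp0)=2>1 -> COPY to pp2. 3 ppages; refcounts: pp0:1 pp1:2 pp2:1
Op 3: write(P1, v1, 113). refcount(pp1)=2>1 -> COPY to pp3. 4 ppages; refcounts: pp0:1 pp1:1 pp2:1 pp3:1
Op 4: read(P0, v0) -> 126. No state change.
Op 5: read(P1, v0) -> 46. No state change.
Op 6: write(P1, v0, 128). refcount(pp0)=1 -> write in place. 4 ppages; refcounts: pp0:1 pp1:1 pp2:1 pp3:1

Answer: 1 1 1 1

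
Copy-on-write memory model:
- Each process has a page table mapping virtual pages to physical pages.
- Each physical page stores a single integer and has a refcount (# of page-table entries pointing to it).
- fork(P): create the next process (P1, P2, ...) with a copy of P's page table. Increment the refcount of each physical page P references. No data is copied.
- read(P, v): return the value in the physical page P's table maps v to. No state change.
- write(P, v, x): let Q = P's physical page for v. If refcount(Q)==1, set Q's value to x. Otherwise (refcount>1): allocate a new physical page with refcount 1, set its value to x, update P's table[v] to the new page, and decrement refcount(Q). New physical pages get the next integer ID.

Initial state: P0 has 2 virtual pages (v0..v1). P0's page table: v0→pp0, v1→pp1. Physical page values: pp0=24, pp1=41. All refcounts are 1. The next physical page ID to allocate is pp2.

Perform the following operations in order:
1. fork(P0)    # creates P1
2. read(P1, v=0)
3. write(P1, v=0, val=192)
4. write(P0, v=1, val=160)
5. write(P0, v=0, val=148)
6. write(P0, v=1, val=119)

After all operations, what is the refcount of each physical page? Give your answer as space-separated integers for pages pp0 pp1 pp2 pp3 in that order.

Answer: 1 1 1 1

Derivation:
Op 1: fork(P0) -> P1. 2 ppages; refcounts: pp0:2 pp1:2
Op 2: read(P1, v0) -> 24. No state change.
Op 3: write(P1, v0, 192). refcount(pp0)=2>1 -> COPY to pp2. 3 ppages; refcounts: pp0:1 pp1:2 pp2:1
Op 4: write(P0, v1, 160). refcount(pp1)=2>1 -> COPY to pp3. 4 ppages; refcounts: pp0:1 pp1:1 pp2:1 pp3:1
Op 5: write(P0, v0, 148). refcount(pp0)=1 -> write in place. 4 ppages; refcounts: pp0:1 pp1:1 pp2:1 pp3:1
Op 6: write(P0, v1, 119). refcount(pp3)=1 -> write in place. 4 ppages; refcounts: pp0:1 pp1:1 pp2:1 pp3:1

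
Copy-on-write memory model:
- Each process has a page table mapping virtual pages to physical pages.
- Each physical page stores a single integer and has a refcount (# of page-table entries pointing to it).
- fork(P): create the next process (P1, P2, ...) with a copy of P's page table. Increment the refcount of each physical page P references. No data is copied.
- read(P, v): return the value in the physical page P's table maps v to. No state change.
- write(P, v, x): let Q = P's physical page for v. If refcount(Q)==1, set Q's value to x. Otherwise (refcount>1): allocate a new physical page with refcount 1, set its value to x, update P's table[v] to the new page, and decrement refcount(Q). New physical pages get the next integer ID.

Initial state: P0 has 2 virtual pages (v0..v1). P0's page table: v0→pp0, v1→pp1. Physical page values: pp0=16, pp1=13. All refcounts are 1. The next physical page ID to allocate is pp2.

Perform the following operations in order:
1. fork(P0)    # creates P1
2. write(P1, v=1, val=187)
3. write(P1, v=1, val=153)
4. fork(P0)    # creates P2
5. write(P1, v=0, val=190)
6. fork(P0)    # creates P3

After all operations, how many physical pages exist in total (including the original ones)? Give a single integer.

Answer: 4

Derivation:
Op 1: fork(P0) -> P1. 2 ppages; refcounts: pp0:2 pp1:2
Op 2: write(P1, v1, 187). refcount(pp1)=2>1 -> COPY to pp2. 3 ppages; refcounts: pp0:2 pp1:1 pp2:1
Op 3: write(P1, v1, 153). refcount(pp2)=1 -> write in place. 3 ppages; refcounts: pp0:2 pp1:1 pp2:1
Op 4: fork(P0) -> P2. 3 ppages; refcounts: pp0:3 pp1:2 pp2:1
Op 5: write(P1, v0, 190). refcount(pp0)=3>1 -> COPY to pp3. 4 ppages; refcounts: pp0:2 pp1:2 pp2:1 pp3:1
Op 6: fork(P0) -> P3. 4 ppages; refcounts: pp0:3 pp1:3 pp2:1 pp3:1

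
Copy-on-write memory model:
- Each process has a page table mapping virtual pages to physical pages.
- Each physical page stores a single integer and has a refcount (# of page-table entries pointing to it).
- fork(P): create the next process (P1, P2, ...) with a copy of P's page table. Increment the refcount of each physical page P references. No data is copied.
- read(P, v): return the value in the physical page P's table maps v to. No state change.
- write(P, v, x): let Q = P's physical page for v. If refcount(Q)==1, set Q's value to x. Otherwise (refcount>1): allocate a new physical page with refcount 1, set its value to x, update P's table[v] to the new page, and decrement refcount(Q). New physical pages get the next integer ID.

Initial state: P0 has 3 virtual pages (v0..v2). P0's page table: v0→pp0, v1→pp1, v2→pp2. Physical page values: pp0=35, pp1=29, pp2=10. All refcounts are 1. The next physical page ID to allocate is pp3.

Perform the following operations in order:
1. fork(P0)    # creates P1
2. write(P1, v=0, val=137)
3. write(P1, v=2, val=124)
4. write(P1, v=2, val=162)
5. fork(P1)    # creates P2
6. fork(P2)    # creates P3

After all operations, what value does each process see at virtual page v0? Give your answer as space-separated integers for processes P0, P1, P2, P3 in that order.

Op 1: fork(P0) -> P1. 3 ppages; refcounts: pp0:2 pp1:2 pp2:2
Op 2: write(P1, v0, 137). refcount(pp0)=2>1 -> COPY to pp3. 4 ppages; refcounts: pp0:1 pp1:2 pp2:2 pp3:1
Op 3: write(P1, v2, 124). refcount(pp2)=2>1 -> COPY to pp4. 5 ppages; refcounts: pp0:1 pp1:2 pp2:1 pp3:1 pp4:1
Op 4: write(P1, v2, 162). refcount(pp4)=1 -> write in place. 5 ppages; refcounts: pp0:1 pp1:2 pp2:1 pp3:1 pp4:1
Op 5: fork(P1) -> P2. 5 ppages; refcounts: pp0:1 pp1:3 pp2:1 pp3:2 pp4:2
Op 6: fork(P2) -> P3. 5 ppages; refcounts: pp0:1 pp1:4 pp2:1 pp3:3 pp4:3
P0: v0 -> pp0 = 35
P1: v0 -> pp3 = 137
P2: v0 -> pp3 = 137
P3: v0 -> pp3 = 137

Answer: 35 137 137 137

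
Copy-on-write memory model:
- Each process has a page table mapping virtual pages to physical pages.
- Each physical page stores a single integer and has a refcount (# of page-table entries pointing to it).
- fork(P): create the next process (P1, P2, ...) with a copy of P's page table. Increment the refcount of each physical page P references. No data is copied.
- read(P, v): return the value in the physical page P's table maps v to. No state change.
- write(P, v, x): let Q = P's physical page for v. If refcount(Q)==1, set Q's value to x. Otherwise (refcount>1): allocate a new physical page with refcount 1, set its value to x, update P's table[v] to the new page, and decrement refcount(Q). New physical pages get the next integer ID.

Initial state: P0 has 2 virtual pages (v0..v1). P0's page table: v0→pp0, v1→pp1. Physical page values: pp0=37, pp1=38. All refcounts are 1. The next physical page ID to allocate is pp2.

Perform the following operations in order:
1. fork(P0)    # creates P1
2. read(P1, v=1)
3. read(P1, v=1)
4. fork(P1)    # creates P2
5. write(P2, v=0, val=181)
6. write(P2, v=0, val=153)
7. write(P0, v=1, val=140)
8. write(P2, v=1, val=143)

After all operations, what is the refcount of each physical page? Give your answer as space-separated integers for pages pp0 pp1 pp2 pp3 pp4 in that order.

Op 1: fork(P0) -> P1. 2 ppages; refcounts: pp0:2 pp1:2
Op 2: read(P1, v1) -> 38. No state change.
Op 3: read(P1, v1) -> 38. No state change.
Op 4: fork(P1) -> P2. 2 ppages; refcounts: pp0:3 pp1:3
Op 5: write(P2, v0, 181). refcount(pp0)=3>1 -> COPY to pp2. 3 ppages; refcounts: pp0:2 pp1:3 pp2:1
Op 6: write(P2, v0, 153). refcount(pp2)=1 -> write in place. 3 ppages; refcounts: pp0:2 pp1:3 pp2:1
Op 7: write(P0, v1, 140). refcount(pp1)=3>1 -> COPY to pp3. 4 ppages; refcounts: pp0:2 pp1:2 pp2:1 pp3:1
Op 8: write(P2, v1, 143). refcount(pp1)=2>1 -> COPY to pp4. 5 ppages; refcounts: pp0:2 pp1:1 pp2:1 pp3:1 pp4:1

Answer: 2 1 1 1 1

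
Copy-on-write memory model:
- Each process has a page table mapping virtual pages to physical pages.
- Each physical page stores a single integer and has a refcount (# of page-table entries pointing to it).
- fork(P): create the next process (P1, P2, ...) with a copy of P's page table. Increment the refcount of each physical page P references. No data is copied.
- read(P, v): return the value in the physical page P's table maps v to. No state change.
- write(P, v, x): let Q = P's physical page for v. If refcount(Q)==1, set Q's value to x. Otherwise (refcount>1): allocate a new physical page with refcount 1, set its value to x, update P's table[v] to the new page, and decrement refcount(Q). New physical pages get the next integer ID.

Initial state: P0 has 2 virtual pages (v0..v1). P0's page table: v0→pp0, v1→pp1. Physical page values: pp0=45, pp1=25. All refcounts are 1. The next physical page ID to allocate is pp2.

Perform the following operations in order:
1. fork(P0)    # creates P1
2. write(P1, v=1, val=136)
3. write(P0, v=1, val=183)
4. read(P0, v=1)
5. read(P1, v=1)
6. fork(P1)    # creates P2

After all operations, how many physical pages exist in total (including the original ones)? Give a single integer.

Op 1: fork(P0) -> P1. 2 ppages; refcounts: pp0:2 pp1:2
Op 2: write(P1, v1, 136). refcount(pp1)=2>1 -> COPY to pp2. 3 ppages; refcounts: pp0:2 pp1:1 pp2:1
Op 3: write(P0, v1, 183). refcount(pp1)=1 -> write in place. 3 ppages; refcounts: pp0:2 pp1:1 pp2:1
Op 4: read(P0, v1) -> 183. No state change.
Op 5: read(P1, v1) -> 136. No state change.
Op 6: fork(P1) -> P2. 3 ppages; refcounts: pp0:3 pp1:1 pp2:2

Answer: 3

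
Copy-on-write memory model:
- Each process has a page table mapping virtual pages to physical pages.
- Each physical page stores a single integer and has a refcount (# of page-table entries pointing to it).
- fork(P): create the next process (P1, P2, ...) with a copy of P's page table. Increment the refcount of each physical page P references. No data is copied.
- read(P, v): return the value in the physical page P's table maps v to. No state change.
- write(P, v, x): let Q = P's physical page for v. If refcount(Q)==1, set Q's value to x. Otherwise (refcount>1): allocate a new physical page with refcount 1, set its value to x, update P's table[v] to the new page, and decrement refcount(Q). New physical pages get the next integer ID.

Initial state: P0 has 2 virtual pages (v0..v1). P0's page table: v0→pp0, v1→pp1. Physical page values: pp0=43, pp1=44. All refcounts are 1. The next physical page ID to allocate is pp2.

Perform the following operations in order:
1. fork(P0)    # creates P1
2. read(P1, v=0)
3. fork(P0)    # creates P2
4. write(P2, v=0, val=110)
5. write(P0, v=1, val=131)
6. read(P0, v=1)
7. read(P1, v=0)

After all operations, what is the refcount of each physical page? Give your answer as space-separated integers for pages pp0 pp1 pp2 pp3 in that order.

Op 1: fork(P0) -> P1. 2 ppages; refcounts: pp0:2 pp1:2
Op 2: read(P1, v0) -> 43. No state change.
Op 3: fork(P0) -> P2. 2 ppages; refcounts: pp0:3 pp1:3
Op 4: write(P2, v0, 110). refcount(pp0)=3>1 -> COPY to pp2. 3 ppages; refcounts: pp0:2 pp1:3 pp2:1
Op 5: write(P0, v1, 131). refcount(pp1)=3>1 -> COPY to pp3. 4 ppages; refcounts: pp0:2 pp1:2 pp2:1 pp3:1
Op 6: read(P0, v1) -> 131. No state change.
Op 7: read(P1, v0) -> 43. No state change.

Answer: 2 2 1 1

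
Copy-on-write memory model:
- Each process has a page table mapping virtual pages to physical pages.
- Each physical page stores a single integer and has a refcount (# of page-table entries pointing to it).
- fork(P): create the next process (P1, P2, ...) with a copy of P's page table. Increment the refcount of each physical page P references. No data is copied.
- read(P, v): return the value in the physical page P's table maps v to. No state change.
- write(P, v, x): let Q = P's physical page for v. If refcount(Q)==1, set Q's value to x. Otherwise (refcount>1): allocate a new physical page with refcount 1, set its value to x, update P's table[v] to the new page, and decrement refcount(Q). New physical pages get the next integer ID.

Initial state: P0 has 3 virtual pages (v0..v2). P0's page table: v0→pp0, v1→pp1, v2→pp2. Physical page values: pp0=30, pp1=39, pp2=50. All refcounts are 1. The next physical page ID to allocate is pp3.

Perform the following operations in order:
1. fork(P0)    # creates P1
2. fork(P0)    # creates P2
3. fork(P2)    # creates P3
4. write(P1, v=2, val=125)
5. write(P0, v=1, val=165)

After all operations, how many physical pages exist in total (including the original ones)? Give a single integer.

Op 1: fork(P0) -> P1. 3 ppages; refcounts: pp0:2 pp1:2 pp2:2
Op 2: fork(P0) -> P2. 3 ppages; refcounts: pp0:3 pp1:3 pp2:3
Op 3: fork(P2) -> P3. 3 ppages; refcounts: pp0:4 pp1:4 pp2:4
Op 4: write(P1, v2, 125). refcount(pp2)=4>1 -> COPY to pp3. 4 ppages; refcounts: pp0:4 pp1:4 pp2:3 pp3:1
Op 5: write(P0, v1, 165). refcount(pp1)=4>1 -> COPY to pp4. 5 ppages; refcounts: pp0:4 pp1:3 pp2:3 pp3:1 pp4:1

Answer: 5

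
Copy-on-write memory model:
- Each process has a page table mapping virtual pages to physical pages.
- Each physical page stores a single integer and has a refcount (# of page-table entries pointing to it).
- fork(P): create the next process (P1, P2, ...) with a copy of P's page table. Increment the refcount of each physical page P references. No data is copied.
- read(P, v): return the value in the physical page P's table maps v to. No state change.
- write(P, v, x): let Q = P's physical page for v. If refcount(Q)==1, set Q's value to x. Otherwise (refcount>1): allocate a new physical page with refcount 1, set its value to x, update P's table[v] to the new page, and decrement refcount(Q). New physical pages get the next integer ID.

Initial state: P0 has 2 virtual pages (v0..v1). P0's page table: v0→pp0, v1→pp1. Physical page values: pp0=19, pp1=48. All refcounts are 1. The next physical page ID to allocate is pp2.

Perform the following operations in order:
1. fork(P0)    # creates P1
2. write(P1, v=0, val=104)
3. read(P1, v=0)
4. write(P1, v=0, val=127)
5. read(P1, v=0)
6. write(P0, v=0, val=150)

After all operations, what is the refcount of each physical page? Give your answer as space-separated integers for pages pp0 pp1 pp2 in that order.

Answer: 1 2 1

Derivation:
Op 1: fork(P0) -> P1. 2 ppages; refcounts: pp0:2 pp1:2
Op 2: write(P1, v0, 104). refcount(pp0)=2>1 -> COPY to pp2. 3 ppages; refcounts: pp0:1 pp1:2 pp2:1
Op 3: read(P1, v0) -> 104. No state change.
Op 4: write(P1, v0, 127). refcount(pp2)=1 -> write in place. 3 ppages; refcounts: pp0:1 pp1:2 pp2:1
Op 5: read(P1, v0) -> 127. No state change.
Op 6: write(P0, v0, 150). refcount(pp0)=1 -> write in place. 3 ppages; refcounts: pp0:1 pp1:2 pp2:1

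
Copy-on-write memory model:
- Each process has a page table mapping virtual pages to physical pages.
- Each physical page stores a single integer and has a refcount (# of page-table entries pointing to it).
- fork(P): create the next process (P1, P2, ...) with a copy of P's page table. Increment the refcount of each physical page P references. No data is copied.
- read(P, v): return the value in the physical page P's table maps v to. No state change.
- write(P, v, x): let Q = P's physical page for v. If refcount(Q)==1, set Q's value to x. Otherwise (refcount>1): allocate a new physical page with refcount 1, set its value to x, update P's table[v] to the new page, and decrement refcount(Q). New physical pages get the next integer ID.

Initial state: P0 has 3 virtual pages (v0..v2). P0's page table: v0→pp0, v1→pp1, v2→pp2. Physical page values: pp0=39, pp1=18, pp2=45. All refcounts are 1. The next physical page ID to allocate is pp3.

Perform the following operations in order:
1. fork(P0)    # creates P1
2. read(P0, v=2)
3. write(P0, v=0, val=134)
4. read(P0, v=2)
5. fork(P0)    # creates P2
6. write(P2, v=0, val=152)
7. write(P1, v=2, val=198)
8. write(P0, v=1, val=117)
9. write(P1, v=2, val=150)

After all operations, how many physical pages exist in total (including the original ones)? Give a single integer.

Op 1: fork(P0) -> P1. 3 ppages; refcounts: pp0:2 pp1:2 pp2:2
Op 2: read(P0, v2) -> 45. No state change.
Op 3: write(P0, v0, 134). refcount(pp0)=2>1 -> COPY to pp3. 4 ppages; refcounts: pp0:1 pp1:2 pp2:2 pp3:1
Op 4: read(P0, v2) -> 45. No state change.
Op 5: fork(P0) -> P2. 4 ppages; refcounts: pp0:1 pp1:3 pp2:3 pp3:2
Op 6: write(P2, v0, 152). refcount(pp3)=2>1 -> COPY to pp4. 5 ppages; refcounts: pp0:1 pp1:3 pp2:3 pp3:1 pp4:1
Op 7: write(P1, v2, 198). refcount(pp2)=3>1 -> COPY to pp5. 6 ppages; refcounts: pp0:1 pp1:3 pp2:2 pp3:1 pp4:1 pp5:1
Op 8: write(P0, v1, 117). refcount(pp1)=3>1 -> COPY to pp6. 7 ppages; refcounts: pp0:1 pp1:2 pp2:2 pp3:1 pp4:1 pp5:1 pp6:1
Op 9: write(P1, v2, 150). refcount(pp5)=1 -> write in place. 7 ppages; refcounts: pp0:1 pp1:2 pp2:2 pp3:1 pp4:1 pp5:1 pp6:1

Answer: 7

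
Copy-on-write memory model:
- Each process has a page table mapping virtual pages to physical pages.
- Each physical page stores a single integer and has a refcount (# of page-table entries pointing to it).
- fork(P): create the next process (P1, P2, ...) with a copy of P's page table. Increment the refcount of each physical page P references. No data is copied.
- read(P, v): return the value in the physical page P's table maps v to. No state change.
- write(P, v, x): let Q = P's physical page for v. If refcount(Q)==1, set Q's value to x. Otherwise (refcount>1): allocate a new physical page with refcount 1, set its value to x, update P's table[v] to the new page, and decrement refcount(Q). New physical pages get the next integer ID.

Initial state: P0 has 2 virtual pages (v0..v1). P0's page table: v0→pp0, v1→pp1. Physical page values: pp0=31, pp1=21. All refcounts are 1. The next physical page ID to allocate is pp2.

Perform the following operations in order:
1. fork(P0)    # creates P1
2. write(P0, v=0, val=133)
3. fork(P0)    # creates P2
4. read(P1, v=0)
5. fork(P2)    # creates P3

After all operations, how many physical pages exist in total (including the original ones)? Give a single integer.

Answer: 3

Derivation:
Op 1: fork(P0) -> P1. 2 ppages; refcounts: pp0:2 pp1:2
Op 2: write(P0, v0, 133). refcount(pp0)=2>1 -> COPY to pp2. 3 ppages; refcounts: pp0:1 pp1:2 pp2:1
Op 3: fork(P0) -> P2. 3 ppages; refcounts: pp0:1 pp1:3 pp2:2
Op 4: read(P1, v0) -> 31. No state change.
Op 5: fork(P2) -> P3. 3 ppages; refcounts: pp0:1 pp1:4 pp2:3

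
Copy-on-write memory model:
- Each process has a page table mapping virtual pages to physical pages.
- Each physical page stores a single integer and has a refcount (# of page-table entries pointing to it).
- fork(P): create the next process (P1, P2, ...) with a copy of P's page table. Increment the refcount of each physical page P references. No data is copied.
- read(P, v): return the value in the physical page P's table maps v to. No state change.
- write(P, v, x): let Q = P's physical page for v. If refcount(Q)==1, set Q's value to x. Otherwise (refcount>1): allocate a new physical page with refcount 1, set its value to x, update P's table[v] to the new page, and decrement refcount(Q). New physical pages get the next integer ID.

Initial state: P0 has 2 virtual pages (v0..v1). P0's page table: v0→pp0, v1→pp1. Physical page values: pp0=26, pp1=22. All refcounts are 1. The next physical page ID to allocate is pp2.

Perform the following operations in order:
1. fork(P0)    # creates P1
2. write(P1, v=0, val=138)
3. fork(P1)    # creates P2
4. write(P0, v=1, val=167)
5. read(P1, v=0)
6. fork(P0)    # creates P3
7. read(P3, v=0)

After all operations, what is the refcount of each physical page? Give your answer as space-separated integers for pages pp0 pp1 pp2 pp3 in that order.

Answer: 2 2 2 2

Derivation:
Op 1: fork(P0) -> P1. 2 ppages; refcounts: pp0:2 pp1:2
Op 2: write(P1, v0, 138). refcount(pp0)=2>1 -> COPY to pp2. 3 ppages; refcounts: pp0:1 pp1:2 pp2:1
Op 3: fork(P1) -> P2. 3 ppages; refcounts: pp0:1 pp1:3 pp2:2
Op 4: write(P0, v1, 167). refcount(pp1)=3>1 -> COPY to pp3. 4 ppages; refcounts: pp0:1 pp1:2 pp2:2 pp3:1
Op 5: read(P1, v0) -> 138. No state change.
Op 6: fork(P0) -> P3. 4 ppages; refcounts: pp0:2 pp1:2 pp2:2 pp3:2
Op 7: read(P3, v0) -> 26. No state change.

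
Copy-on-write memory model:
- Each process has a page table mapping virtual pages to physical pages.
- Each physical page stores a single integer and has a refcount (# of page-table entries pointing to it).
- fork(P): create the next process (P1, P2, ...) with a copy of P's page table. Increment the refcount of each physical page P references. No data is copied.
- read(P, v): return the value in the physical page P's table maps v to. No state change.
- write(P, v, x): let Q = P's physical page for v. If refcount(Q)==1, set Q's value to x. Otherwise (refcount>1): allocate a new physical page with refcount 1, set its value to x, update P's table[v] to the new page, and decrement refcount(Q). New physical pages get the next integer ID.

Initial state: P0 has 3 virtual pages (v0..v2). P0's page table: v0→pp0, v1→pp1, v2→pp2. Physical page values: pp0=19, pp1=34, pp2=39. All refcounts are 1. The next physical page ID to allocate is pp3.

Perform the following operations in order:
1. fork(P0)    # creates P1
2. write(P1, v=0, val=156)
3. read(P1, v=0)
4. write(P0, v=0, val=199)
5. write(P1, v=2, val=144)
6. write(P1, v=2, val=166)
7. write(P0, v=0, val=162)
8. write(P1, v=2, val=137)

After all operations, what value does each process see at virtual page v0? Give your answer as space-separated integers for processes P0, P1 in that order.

Answer: 162 156

Derivation:
Op 1: fork(P0) -> P1. 3 ppages; refcounts: pp0:2 pp1:2 pp2:2
Op 2: write(P1, v0, 156). refcount(pp0)=2>1 -> COPY to pp3. 4 ppages; refcounts: pp0:1 pp1:2 pp2:2 pp3:1
Op 3: read(P1, v0) -> 156. No state change.
Op 4: write(P0, v0, 199). refcount(pp0)=1 -> write in place. 4 ppages; refcounts: pp0:1 pp1:2 pp2:2 pp3:1
Op 5: write(P1, v2, 144). refcount(pp2)=2>1 -> COPY to pp4. 5 ppages; refcounts: pp0:1 pp1:2 pp2:1 pp3:1 pp4:1
Op 6: write(P1, v2, 166). refcount(pp4)=1 -> write in place. 5 ppages; refcounts: pp0:1 pp1:2 pp2:1 pp3:1 pp4:1
Op 7: write(P0, v0, 162). refcount(pp0)=1 -> write in place. 5 ppages; refcounts: pp0:1 pp1:2 pp2:1 pp3:1 pp4:1
Op 8: write(P1, v2, 137). refcount(pp4)=1 -> write in place. 5 ppages; refcounts: pp0:1 pp1:2 pp2:1 pp3:1 pp4:1
P0: v0 -> pp0 = 162
P1: v0 -> pp3 = 156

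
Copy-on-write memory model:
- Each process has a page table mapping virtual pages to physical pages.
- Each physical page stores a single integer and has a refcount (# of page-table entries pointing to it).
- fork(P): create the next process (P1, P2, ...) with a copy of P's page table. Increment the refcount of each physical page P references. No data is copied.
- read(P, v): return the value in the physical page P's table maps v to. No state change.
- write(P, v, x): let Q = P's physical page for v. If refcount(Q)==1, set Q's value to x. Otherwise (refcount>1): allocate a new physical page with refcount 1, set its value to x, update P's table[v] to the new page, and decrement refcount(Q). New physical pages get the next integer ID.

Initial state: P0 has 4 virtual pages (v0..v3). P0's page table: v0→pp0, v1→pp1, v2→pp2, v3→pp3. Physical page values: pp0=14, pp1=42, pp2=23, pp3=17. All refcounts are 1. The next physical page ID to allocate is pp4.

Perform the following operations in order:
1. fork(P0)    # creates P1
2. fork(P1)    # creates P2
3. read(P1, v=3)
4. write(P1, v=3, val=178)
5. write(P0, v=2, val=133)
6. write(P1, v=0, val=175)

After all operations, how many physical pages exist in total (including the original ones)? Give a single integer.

Answer: 7

Derivation:
Op 1: fork(P0) -> P1. 4 ppages; refcounts: pp0:2 pp1:2 pp2:2 pp3:2
Op 2: fork(P1) -> P2. 4 ppages; refcounts: pp0:3 pp1:3 pp2:3 pp3:3
Op 3: read(P1, v3) -> 17. No state change.
Op 4: write(P1, v3, 178). refcount(pp3)=3>1 -> COPY to pp4. 5 ppages; refcounts: pp0:3 pp1:3 pp2:3 pp3:2 pp4:1
Op 5: write(P0, v2, 133). refcount(pp2)=3>1 -> COPY to pp5. 6 ppages; refcounts: pp0:3 pp1:3 pp2:2 pp3:2 pp4:1 pp5:1
Op 6: write(P1, v0, 175). refcount(pp0)=3>1 -> COPY to pp6. 7 ppages; refcounts: pp0:2 pp1:3 pp2:2 pp3:2 pp4:1 pp5:1 pp6:1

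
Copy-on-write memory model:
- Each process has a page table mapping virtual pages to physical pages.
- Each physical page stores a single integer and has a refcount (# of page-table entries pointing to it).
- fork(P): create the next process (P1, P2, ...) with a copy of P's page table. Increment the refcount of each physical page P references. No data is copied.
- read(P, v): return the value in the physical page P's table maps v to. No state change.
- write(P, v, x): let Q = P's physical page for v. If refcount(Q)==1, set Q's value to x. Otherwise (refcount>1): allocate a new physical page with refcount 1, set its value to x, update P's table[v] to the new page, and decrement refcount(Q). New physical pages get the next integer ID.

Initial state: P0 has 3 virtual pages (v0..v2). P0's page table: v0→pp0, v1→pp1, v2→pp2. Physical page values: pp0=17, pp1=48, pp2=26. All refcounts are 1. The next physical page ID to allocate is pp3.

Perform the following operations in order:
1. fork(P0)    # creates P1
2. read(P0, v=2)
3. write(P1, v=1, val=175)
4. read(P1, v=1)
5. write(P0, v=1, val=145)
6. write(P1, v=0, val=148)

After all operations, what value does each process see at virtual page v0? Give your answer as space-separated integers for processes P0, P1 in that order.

Op 1: fork(P0) -> P1. 3 ppages; refcounts: pp0:2 pp1:2 pp2:2
Op 2: read(P0, v2) -> 26. No state change.
Op 3: write(P1, v1, 175). refcount(pp1)=2>1 -> COPY to pp3. 4 ppages; refcounts: pp0:2 pp1:1 pp2:2 pp3:1
Op 4: read(P1, v1) -> 175. No state change.
Op 5: write(P0, v1, 145). refcount(pp1)=1 -> write in place. 4 ppages; refcounts: pp0:2 pp1:1 pp2:2 pp3:1
Op 6: write(P1, v0, 148). refcount(pp0)=2>1 -> COPY to pp4. 5 ppages; refcounts: pp0:1 pp1:1 pp2:2 pp3:1 pp4:1
P0: v0 -> pp0 = 17
P1: v0 -> pp4 = 148

Answer: 17 148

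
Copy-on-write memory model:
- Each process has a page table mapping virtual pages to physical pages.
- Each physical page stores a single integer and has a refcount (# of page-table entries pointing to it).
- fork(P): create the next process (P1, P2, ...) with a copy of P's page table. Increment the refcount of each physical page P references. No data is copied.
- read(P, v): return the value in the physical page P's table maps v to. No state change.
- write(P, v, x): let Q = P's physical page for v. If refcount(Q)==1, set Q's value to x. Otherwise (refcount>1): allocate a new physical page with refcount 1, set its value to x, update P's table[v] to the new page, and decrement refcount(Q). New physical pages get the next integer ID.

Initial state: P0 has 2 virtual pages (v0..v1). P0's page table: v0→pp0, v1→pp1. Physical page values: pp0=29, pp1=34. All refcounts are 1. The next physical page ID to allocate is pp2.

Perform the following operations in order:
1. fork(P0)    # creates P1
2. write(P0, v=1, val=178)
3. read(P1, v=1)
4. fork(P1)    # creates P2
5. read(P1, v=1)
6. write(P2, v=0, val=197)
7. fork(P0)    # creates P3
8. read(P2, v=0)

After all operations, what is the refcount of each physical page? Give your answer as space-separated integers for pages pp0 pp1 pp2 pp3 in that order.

Op 1: fork(P0) -> P1. 2 ppages; refcounts: pp0:2 pp1:2
Op 2: write(P0, v1, 178). refcount(pp1)=2>1 -> COPY to pp2. 3 ppages; refcounts: pp0:2 pp1:1 pp2:1
Op 3: read(P1, v1) -> 34. No state change.
Op 4: fork(P1) -> P2. 3 ppages; refcounts: pp0:3 pp1:2 pp2:1
Op 5: read(P1, v1) -> 34. No state change.
Op 6: write(P2, v0, 197). refcount(pp0)=3>1 -> COPY to pp3. 4 ppages; refcounts: pp0:2 pp1:2 pp2:1 pp3:1
Op 7: fork(P0) -> P3. 4 ppages; refcounts: pp0:3 pp1:2 pp2:2 pp3:1
Op 8: read(P2, v0) -> 197. No state change.

Answer: 3 2 2 1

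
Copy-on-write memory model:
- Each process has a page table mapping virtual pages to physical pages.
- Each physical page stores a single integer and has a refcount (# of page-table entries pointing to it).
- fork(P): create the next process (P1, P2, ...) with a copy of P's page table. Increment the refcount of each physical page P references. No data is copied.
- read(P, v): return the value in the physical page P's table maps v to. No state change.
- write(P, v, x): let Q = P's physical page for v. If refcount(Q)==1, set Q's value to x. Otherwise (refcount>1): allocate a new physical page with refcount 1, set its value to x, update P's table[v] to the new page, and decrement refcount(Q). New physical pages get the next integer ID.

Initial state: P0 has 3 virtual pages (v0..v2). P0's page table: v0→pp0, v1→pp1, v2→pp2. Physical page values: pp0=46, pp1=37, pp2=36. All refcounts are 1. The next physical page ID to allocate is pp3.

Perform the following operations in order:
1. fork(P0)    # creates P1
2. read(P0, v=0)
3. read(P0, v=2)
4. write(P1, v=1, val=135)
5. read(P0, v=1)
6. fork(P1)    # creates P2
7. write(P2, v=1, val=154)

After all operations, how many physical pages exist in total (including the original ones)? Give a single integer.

Op 1: fork(P0) -> P1. 3 ppages; refcounts: pp0:2 pp1:2 pp2:2
Op 2: read(P0, v0) -> 46. No state change.
Op 3: read(P0, v2) -> 36. No state change.
Op 4: write(P1, v1, 135). refcount(pp1)=2>1 -> COPY to pp3. 4 ppages; refcounts: pp0:2 pp1:1 pp2:2 pp3:1
Op 5: read(P0, v1) -> 37. No state change.
Op 6: fork(P1) -> P2. 4 ppages; refcounts: pp0:3 pp1:1 pp2:3 pp3:2
Op 7: write(P2, v1, 154). refcount(pp3)=2>1 -> COPY to pp4. 5 ppages; refcounts: pp0:3 pp1:1 pp2:3 pp3:1 pp4:1

Answer: 5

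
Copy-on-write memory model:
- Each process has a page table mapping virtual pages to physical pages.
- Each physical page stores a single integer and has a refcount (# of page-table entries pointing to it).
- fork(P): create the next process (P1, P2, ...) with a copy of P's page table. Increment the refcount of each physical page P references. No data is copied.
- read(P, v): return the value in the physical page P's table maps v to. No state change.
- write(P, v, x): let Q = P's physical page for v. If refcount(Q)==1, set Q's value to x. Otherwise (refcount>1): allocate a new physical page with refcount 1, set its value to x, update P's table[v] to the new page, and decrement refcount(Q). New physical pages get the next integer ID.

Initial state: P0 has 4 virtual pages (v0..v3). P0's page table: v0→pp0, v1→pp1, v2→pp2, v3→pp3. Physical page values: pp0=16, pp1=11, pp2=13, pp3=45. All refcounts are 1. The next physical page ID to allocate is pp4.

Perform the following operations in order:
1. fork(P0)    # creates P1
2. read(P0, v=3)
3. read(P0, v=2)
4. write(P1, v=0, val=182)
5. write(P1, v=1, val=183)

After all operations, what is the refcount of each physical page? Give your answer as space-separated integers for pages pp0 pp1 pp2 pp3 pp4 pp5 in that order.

Op 1: fork(P0) -> P1. 4 ppages; refcounts: pp0:2 pp1:2 pp2:2 pp3:2
Op 2: read(P0, v3) -> 45. No state change.
Op 3: read(P0, v2) -> 13. No state change.
Op 4: write(P1, v0, 182). refcount(pp0)=2>1 -> COPY to pp4. 5 ppages; refcounts: pp0:1 pp1:2 pp2:2 pp3:2 pp4:1
Op 5: write(P1, v1, 183). refcount(pp1)=2>1 -> COPY to pp5. 6 ppages; refcounts: pp0:1 pp1:1 pp2:2 pp3:2 pp4:1 pp5:1

Answer: 1 1 2 2 1 1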